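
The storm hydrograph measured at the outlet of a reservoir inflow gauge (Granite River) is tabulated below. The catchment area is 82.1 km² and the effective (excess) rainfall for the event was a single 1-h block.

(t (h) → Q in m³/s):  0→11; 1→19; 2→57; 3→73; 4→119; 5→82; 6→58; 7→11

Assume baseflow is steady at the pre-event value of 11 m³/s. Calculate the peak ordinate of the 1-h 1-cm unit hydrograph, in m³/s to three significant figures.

U_p ≈ 72.0 m³/s

Direct runoff: 0.0, 8.0, 46.0, 62.0, 108.0, 71.0, 47.0, 0.0 m³/s; ΣQ_DR = 342.0 m³/s, peak = 108.0 m³/s.
Runoff depth d = ΣQ_DR·Δt / A = 342.0 × 3600 / (82.1 km²) = 15.00 mm.
The 1-cm UH is the DRH scaled by (10 mm)/d, so U_p = 108.0 × 10/15.00 = 72.0 m³/s.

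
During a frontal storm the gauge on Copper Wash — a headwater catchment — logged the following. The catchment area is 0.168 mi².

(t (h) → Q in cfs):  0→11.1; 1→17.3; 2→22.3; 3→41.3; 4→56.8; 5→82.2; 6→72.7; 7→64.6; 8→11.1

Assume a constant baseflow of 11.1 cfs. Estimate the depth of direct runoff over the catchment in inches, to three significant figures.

Direct runoff: 0.0, 6.2, 11.2, 30.2, 45.7, 71.1, 61.6, 53.5, 0.0 cfs; ΣQ_DR = 279.5 cfs.
V = ΣQ_DR · Δt = 279.5 × 3600 s = 1.006 × 10^6 ft³.
Over A = 0.168 mi², depth = V / A = 2.58 in.

d ≈ 2.58 in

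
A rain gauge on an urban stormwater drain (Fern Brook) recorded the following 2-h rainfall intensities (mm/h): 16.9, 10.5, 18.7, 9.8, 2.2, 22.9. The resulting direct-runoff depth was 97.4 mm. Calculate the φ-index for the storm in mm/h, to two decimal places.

Only the 5 blocks with intensity above φ contribute runoff: 16.9, 10.5, 18.7, 9.8, 22.9 mm/h.
Σ(I−φ)·Δt = d  ⇒  (16.9+10.5+18.7+9.8+22.9 − 5φ)·2 = 97.4
φ = (78.80 − 97.4/2) / 5 = 6.02 mm/h.

φ ≈ 6.02 mm/h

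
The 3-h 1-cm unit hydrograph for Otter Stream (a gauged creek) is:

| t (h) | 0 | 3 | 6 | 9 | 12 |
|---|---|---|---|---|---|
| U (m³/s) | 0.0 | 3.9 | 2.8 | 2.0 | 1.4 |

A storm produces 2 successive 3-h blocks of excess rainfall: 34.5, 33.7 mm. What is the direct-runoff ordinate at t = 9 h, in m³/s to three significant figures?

Q ≈ 16.3 m³/s

By discrete convolution, Q_j = Σ (P_i / 10 mm) · U_{j−i}.
At t = 9 h (j=3): Q = (34.5/10)·2.0 + (33.7/10)·2.8 = 16.3 m³/s.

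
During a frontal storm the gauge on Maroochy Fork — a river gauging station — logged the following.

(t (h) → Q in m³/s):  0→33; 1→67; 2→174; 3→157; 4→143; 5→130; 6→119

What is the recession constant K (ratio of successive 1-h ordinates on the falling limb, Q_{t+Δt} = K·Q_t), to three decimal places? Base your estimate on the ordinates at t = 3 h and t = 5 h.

K ≈ 0.910

Using the recession-limb readings at t = 3 h and t = 5 h: Q falls from 157 to 130 m³/s over 2 intervals.
K = (Q₂/Q₁)^(1/2) = (130/157)^(1/2) = 0.910.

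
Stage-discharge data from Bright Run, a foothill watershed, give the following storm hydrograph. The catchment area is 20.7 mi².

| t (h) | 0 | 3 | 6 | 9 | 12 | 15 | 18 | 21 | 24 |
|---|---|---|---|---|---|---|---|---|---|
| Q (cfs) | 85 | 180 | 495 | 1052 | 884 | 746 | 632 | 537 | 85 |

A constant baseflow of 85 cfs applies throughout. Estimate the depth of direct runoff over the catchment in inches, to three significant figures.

Direct runoff: 0.0, 95.0, 410.0, 967.0, 799.0, 661.0, 547.0, 452.0, 0.0 cfs; ΣQ_DR = 3931 cfs.
V = ΣQ_DR · Δt = 3931 × 10800 s = 4.245 × 10^7 ft³.
Over A = 20.7 mi², depth = V / A = 0.883 in.

d ≈ 0.883 in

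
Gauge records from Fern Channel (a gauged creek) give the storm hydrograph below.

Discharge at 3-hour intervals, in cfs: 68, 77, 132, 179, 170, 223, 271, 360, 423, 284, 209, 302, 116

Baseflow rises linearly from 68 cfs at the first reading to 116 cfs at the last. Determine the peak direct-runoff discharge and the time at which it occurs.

Q_p = 323.00 cfs at t = 24 h

Subtracting baseflow gives direct-runoff ordinates: 0.00, 5.00, 56.00, 99.00, 86.00, 135.00, 179.00, 264.00, 323.00, 180.00, 101.00, 190.00, 0.00 cfs.
The maximum is 323.00 cfs, occurring at the reading for t = 24 h.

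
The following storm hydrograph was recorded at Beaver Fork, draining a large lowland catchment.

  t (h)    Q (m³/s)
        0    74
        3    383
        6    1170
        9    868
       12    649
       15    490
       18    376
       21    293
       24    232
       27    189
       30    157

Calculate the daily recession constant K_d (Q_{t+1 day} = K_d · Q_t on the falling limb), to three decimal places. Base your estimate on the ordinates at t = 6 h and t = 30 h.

Between t = 6 h and t = 30 h the flow falls from 1170 to 157 m³/s over 8×3 h = 24 h.
Per-interval ratio K = (157/1170)^(1/8) = 0.7780; K_d = K^(24/3) = 0.134.

K_d ≈ 0.134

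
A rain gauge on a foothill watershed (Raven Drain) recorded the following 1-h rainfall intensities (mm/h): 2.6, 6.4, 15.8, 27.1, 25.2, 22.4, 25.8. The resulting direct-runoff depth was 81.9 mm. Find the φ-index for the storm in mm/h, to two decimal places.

φ ≈ 6.88 mm/h

Only the 5 blocks with intensity above φ contribute runoff: 15.8, 27.1, 25.2, 22.4, 25.8 mm/h.
Σ(I−φ)·Δt = d  ⇒  (15.8+27.1+25.2+22.4+25.8 − 5φ)·1 = 81.9
φ = (116.3 − 81.9/1) / 5 = 6.88 mm/h.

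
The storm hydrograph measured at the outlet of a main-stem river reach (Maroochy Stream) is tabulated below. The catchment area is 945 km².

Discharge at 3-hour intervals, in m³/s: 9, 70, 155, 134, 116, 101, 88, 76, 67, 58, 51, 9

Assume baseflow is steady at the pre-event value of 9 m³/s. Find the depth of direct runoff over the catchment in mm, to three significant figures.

d ≈ 9.44 mm

Direct runoff: 0.0, 61.0, 146.0, 125.0, 107.0, 92.0, 79.0, 67.0, 58.0, 49.0, 42.0, 0.0 m³/s; ΣQ_DR = 826.0 m³/s.
V = ΣQ_DR · Δt = 826.0 × 10800 s = 8.921 × 10^6 m³.
Over A = 945 km², depth = V / A = 9.44 mm.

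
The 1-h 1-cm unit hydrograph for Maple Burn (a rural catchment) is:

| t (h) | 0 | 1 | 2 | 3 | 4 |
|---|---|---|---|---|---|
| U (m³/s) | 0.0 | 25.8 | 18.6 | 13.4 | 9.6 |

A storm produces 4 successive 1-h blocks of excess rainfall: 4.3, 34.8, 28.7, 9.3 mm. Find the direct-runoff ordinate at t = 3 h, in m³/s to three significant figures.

Q ≈ 145 m³/s

By discrete convolution, Q_j = Σ (P_i / 10 mm) · U_{j−i}.
At t = 3 h (j=3): Q = (4.3/10)·13.4 + (34.8/10)·18.6 + (28.7/10)·25.8 + (9.3/10)·0.0 = 145 m³/s.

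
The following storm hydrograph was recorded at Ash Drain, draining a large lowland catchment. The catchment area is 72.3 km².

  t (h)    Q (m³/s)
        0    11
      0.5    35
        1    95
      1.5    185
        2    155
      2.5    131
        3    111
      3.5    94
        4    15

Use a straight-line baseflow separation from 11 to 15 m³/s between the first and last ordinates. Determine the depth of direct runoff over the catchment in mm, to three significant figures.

Direct runoff: 0.00, 23.50, 83.00, 172.50, 142.00, 117.50, 97.00, 79.50, 0.00 m³/s; ΣQ_DR = 715.0 m³/s.
V = ΣQ_DR · Δt = 715.0 × 1800 s = 1.287 × 10^6 m³.
Over A = 72.3 km², depth = V / A = 17.8 mm.

d ≈ 17.8 mm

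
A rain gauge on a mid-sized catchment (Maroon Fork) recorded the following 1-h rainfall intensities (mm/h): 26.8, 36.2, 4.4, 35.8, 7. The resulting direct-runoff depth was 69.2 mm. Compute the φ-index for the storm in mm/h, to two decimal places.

Only the 3 blocks with intensity above φ contribute runoff: 26.8, 36.2, 35.8 mm/h.
Σ(I−φ)·Δt = d  ⇒  (26.8+36.2+35.8 − 3φ)·1 = 69.2
φ = (98.80 − 69.2/1) / 3 = 9.87 mm/h.

φ ≈ 9.87 mm/h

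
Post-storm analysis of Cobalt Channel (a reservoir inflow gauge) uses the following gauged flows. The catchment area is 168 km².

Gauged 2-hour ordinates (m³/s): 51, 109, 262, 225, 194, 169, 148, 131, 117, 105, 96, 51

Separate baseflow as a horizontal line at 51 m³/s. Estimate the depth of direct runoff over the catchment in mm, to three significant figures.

d ≈ 44.8 mm

Direct runoff: 0.0, 58.0, 211.0, 174.0, 143.0, 118.0, 97.0, 80.0, 66.0, 54.0, 45.0, 0.0 m³/s; ΣQ_DR = 1046 m³/s.
V = ΣQ_DR · Δt = 1046 × 7200 s = 7.531 × 10^6 m³.
Over A = 168 km², depth = V / A = 44.8 mm.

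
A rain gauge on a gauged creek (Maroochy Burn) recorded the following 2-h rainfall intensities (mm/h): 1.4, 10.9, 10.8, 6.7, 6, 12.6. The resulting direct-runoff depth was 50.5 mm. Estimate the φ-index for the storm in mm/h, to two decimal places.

Only the 5 blocks with intensity above φ contribute runoff: 10.9, 10.8, 6.7, 6, 12.6 mm/h.
Σ(I−φ)·Δt = d  ⇒  (10.9+10.8+6.7+6+12.6 − 5φ)·2 = 50.5
φ = (47.00 − 50.5/2) / 5 = 4.35 mm/h.

φ ≈ 4.35 mm/h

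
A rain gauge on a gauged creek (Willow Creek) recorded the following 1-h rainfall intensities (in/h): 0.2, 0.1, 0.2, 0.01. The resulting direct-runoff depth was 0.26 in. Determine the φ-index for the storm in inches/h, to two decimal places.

φ ≈ 0.08 in/h

Only the 3 blocks with intensity above φ contribute runoff: 0.2, 0.1, 0.2 in/h.
Σ(I−φ)·Δt = d  ⇒  (0.2+0.1+0.2 − 3φ)·1 = 0.26
φ = (0.5000 − 0.26/1) / 3 = 0.08 in/h.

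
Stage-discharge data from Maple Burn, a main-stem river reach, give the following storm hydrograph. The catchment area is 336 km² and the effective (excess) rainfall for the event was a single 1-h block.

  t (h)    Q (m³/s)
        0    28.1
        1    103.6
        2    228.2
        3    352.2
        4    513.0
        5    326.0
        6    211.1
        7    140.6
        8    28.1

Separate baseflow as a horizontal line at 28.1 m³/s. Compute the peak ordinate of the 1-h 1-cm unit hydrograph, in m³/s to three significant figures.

U_p ≈ 270 m³/s

Direct runoff: 0.0, 75.5, 200.1, 324.1, 484.9, 297.9, 183.0, 112.5, 0.0 m³/s; ΣQ_DR = 1678 m³/s, peak = 484.9 m³/s.
Runoff depth d = ΣQ_DR·Δt / A = 1678 × 3600 / (336 km²) = 17.98 mm.
The 1-cm UH is the DRH scaled by (10 mm)/d, so U_p = 484.9 × 10/17.98 = 270 m³/s.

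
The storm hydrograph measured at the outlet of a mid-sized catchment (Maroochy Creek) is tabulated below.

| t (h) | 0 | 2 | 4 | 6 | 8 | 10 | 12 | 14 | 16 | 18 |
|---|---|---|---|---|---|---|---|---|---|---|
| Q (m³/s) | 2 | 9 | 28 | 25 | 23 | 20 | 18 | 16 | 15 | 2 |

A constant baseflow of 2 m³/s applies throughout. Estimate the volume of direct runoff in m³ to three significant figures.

V ≈ 9.94 × 10^5 m³

Direct-runoff ordinates (Q − Q_b): 0.0, 7.0, 26.0, 23.0, 21.0, 18.0, 16.0, 14.0, 13.0, 0.0 m³/s.
ΣQ_DR = 138.0 m³/s.
With Δt = 2 h = 7200 s, V = ΣQ_DR · Δt = 138.0 × 7200 = 9.94 × 10^5 m³.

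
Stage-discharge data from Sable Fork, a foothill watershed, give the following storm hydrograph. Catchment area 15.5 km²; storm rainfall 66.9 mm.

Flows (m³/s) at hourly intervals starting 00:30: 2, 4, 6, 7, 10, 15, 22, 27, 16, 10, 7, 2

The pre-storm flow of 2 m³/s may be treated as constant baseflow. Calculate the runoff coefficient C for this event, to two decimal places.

ΣQ_DR = 104.0 m³/s; V = ΣQ_DR·Δt = 3.744 × 10^5 m³.
Runoff depth d = V / A = 24.15 mm.
C = d / P = 24.15 / 66.9 = 0.36.

C ≈ 0.36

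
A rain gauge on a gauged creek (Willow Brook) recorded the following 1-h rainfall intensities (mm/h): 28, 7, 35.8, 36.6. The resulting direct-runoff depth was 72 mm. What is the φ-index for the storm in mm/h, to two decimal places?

φ ≈ 9.47 mm/h

Only the 3 blocks with intensity above φ contribute runoff: 28, 35.8, 36.6 mm/h.
Σ(I−φ)·Δt = d  ⇒  (28+35.8+36.6 − 3φ)·1 = 72
φ = (100.4 − 72/1) / 3 = 9.47 mm/h.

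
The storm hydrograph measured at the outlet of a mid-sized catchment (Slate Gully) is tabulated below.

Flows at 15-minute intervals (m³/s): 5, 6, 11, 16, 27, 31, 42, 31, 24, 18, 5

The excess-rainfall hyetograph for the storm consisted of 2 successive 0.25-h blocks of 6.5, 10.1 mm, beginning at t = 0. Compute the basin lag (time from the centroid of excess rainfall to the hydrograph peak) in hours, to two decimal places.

t_L ≈ 1.22 h

Centroid of excess rainfall: t_c = Σ P_i·t̄_i / ΣP_i = 0.2771 h (block centres at 0.125, 0.375 h).
Hydrograph peak occurs at t = 1.5 h, so basin lag t_L = 1.5 − 0.2771 = 1.22 h.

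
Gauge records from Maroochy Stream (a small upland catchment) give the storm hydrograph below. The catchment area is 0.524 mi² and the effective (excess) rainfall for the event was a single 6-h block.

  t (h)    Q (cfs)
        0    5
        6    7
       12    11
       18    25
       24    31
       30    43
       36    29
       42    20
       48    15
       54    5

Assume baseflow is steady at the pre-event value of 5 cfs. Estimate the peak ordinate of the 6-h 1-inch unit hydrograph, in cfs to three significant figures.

Direct runoff: 0.0, 2.0, 6.0, 20.0, 26.0, 38.0, 24.0, 15.0, 10.0, 0.0 cfs; ΣQ_DR = 141.0 cfs, peak = 38.0 cfs.
Runoff depth d = ΣQ_DR·Δt / A = 141.0 × 21600 / (0.524 mi²) = 2.502 in.
The 1-inch UH is the DRH scaled by (1 in)/d, so U_p = 38.0 × 1/2.502 = 15.2 cfs.

U_p ≈ 15.2 cfs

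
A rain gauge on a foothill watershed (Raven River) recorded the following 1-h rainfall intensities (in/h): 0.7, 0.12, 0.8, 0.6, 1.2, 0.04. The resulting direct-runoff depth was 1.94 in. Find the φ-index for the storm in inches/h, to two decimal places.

Only the 4 blocks with intensity above φ contribute runoff: 0.7, 0.8, 0.6, 1.2 in/h.
Σ(I−φ)·Δt = d  ⇒  (0.7+0.8+0.6+1.2 − 4φ)·1 = 1.94
φ = (3.300 − 1.94/1) / 4 = 0.34 in/h.

φ ≈ 0.34 in/h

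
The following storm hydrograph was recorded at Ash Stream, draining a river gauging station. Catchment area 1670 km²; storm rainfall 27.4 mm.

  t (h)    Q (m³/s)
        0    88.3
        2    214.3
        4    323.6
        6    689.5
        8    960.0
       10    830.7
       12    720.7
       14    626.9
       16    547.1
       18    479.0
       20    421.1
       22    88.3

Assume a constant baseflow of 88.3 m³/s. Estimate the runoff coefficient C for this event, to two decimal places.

C ≈ 0.78

ΣQ_DR = 4930 m³/s; V = ΣQ_DR·Δt = 3.550 × 10^7 m³.
Runoff depth d = V / A = 21.25 mm.
C = d / P = 21.25 / 27.4 = 0.78.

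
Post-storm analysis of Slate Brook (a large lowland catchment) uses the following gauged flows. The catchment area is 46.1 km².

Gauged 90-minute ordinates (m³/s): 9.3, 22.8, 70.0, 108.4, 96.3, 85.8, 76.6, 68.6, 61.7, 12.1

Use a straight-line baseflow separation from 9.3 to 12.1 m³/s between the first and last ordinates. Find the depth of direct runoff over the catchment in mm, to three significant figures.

d ≈ 59.1 mm

Direct runoff: 0.00, 13.19, 60.08, 98.17, 85.76, 74.94, 65.43, 57.12, 49.91, 0.00 m³/s; ΣQ_DR = 504.6 m³/s.
V = ΣQ_DR · Δt = 504.6 × 5400 s = 2.725 × 10^6 m³.
Over A = 46.1 km², depth = V / A = 59.1 mm.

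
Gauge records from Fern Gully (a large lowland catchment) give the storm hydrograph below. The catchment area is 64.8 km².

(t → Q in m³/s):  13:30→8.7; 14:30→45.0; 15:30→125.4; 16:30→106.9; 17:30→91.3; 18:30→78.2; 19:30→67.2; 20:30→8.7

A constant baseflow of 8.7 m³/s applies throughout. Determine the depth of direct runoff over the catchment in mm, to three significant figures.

d ≈ 25.7 mm

Direct runoff: 0.0, 36.3, 116.7, 98.2, 82.6, 69.5, 58.5, 0.0 m³/s; ΣQ_DR = 461.8 m³/s.
V = ΣQ_DR · Δt = 461.8 × 3600 s = 1.662 × 10^6 m³.
Over A = 64.8 km², depth = V / A = 25.7 mm.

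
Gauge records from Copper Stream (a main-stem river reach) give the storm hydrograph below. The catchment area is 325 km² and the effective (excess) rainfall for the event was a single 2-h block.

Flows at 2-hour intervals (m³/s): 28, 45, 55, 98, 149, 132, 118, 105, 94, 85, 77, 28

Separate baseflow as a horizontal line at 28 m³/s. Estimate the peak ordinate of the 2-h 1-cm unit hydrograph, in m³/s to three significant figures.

U_p ≈ 80.6 m³/s

Direct runoff: 0.0, 17.0, 27.0, 70.0, 121.0, 104.0, 90.0, 77.0, 66.0, 57.0, 49.0, 0.0 m³/s; ΣQ_DR = 678.0 m³/s, peak = 121.0 m³/s.
Runoff depth d = ΣQ_DR·Δt / A = 678.0 × 7200 / (325 km²) = 15.02 mm.
The 1-cm UH is the DRH scaled by (10 mm)/d, so U_p = 121.0 × 10/15.02 = 80.6 m³/s.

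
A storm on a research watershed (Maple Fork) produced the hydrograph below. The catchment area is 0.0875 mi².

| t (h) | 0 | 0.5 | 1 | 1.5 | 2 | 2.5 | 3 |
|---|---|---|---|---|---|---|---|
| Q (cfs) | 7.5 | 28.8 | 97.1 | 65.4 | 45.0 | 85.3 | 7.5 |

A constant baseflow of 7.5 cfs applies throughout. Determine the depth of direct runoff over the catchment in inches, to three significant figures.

Direct runoff: 0.0, 21.3, 89.6, 57.9, 37.5, 77.8, 0.0 cfs; ΣQ_DR = 284.1 cfs.
V = ΣQ_DR · Δt = 284.1 × 1800 s = 5.114 × 10^5 ft³.
Over A = 0.0875 mi², depth = V / A = 2.52 in.

d ≈ 2.52 in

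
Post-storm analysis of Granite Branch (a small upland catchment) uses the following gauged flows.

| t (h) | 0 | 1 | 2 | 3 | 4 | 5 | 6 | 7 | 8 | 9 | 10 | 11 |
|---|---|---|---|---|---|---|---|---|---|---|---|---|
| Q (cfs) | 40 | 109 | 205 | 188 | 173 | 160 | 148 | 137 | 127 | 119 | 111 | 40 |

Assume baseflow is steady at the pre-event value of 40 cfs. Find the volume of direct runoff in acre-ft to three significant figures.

Direct-runoff ordinates (Q − Q_b): 0.0, 69.0, 165.0, 148.0, 133.0, 120.0, 108.0, 97.0, 87.0, 79.0, 71.0, 0.0 cfs.
ΣQ_DR = 1077 cfs.
With Δt = 1 h = 3600 s, V = ΣQ_DR · Δt = 1077 × 3600 = 3.88 × 10^6 ft³ = 89.0 acre-ft.

V ≈ 89.0 acre-ft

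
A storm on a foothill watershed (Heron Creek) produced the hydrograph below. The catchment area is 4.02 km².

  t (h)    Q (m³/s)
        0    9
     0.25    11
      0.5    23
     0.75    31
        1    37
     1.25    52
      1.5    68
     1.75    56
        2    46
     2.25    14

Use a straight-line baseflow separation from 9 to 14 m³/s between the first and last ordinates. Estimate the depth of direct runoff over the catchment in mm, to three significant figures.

d ≈ 51.9 mm

Direct runoff: 0.00, 1.44, 12.89, 20.33, 25.78, 40.22, 55.67, 43.11, 32.56, 0.00 m³/s; ΣQ_DR = 232.0 m³/s.
V = ΣQ_DR · Δt = 232.0 × 900 s = 2.088 × 10^5 m³.
Over A = 4.02 km², depth = V / A = 51.9 mm.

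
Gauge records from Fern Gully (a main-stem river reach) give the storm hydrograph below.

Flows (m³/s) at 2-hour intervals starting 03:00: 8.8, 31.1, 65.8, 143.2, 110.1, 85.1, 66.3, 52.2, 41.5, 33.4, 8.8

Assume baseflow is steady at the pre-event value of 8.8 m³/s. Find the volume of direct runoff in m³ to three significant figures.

Direct-runoff ordinates (Q − Q_b): 0.0, 22.3, 57.0, 134.4, 101.3, 76.3, 57.5, 43.4, 32.7, 24.6, 0.0 m³/s.
ΣQ_DR = 549.5 m³/s.
With Δt = 2 h = 7200 s, V = ΣQ_DR · Δt = 549.5 × 7200 = 3.96 × 10^6 m³.

V ≈ 3.96 × 10^6 m³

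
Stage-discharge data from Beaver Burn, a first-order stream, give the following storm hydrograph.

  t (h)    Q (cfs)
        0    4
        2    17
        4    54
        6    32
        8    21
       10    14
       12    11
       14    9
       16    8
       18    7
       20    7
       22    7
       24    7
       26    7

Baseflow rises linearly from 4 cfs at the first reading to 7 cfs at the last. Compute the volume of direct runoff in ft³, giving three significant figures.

V ≈ 9.22 × 10^5 ft³

Direct-runoff ordinates (Q − Q_b): 0.00, 12.77, 49.54, 27.31, 16.08, 8.85, 5.62, 3.38, 2.15, 0.92, 0.69, 0.46, 0.23, 0.00 cfs.
ΣQ_DR = 128.0 cfs.
With Δt = 2 h = 7200 s, V = ΣQ_DR · Δt = 128.0 × 7200 = 9.22 × 10^5 ft³.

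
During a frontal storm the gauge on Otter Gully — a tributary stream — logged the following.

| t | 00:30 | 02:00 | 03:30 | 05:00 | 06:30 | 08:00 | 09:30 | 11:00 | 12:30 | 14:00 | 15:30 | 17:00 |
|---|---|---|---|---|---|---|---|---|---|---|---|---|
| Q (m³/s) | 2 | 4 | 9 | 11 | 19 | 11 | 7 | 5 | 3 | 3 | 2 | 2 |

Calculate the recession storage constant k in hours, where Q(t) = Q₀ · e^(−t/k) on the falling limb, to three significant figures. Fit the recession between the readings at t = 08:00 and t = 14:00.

k ≈ 4.62 h

On the falling limb, Q drops from 11 to 3 m³/s between t = 08:00 and t = 14:00 (Δt = 6 h).
k = −Δt / ln(Q₂/Q₁) = −6 / ln(3/11) = 4.62 h.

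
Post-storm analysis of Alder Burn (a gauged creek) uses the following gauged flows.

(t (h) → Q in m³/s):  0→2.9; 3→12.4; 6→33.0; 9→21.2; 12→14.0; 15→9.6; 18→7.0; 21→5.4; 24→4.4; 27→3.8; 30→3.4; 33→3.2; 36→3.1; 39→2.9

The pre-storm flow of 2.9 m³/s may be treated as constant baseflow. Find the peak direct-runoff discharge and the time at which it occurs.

Subtracting baseflow gives direct-runoff ordinates: 0.0, 9.5, 30.1, 18.3, 11.1, 6.7, 4.1, 2.5, 1.5, 0.9, 0.5, 0.3, 0.2, 0.0 m³/s.
The maximum is 30.1 m³/s, occurring at the reading for t = 6 h.

Q_p = 30.1 m³/s at t = 6 h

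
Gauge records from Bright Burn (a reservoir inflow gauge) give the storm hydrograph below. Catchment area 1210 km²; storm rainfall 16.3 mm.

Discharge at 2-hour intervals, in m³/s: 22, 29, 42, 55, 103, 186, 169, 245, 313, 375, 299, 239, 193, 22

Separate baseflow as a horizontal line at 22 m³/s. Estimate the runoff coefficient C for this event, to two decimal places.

C ≈ 0.72

ΣQ_DR = 1984 m³/s; V = ΣQ_DR·Δt = 1.428 × 10^7 m³.
Runoff depth d = V / A = 11.81 mm.
C = d / P = 11.81 / 16.3 = 0.72.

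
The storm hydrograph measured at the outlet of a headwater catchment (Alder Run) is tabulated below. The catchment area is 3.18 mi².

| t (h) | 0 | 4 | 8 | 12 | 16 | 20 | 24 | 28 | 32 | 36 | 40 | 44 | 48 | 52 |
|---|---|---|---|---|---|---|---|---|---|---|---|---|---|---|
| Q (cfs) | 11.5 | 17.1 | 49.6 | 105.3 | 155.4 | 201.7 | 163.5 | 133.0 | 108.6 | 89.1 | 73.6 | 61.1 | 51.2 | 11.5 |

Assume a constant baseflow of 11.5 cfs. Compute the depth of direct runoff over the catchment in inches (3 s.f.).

d ≈ 2.09 in

Direct runoff: 0.0, 5.6, 38.1, 93.8, 143.9, 190.2, 152.0, 121.5, 97.1, 77.6, 62.1, 49.6, 39.7, 0.0 cfs; ΣQ_DR = 1071 cfs.
V = ΣQ_DR · Δt = 1071 × 14400 s = 1.543 × 10^7 ft³.
Over A = 3.18 mi², depth = V / A = 2.09 in.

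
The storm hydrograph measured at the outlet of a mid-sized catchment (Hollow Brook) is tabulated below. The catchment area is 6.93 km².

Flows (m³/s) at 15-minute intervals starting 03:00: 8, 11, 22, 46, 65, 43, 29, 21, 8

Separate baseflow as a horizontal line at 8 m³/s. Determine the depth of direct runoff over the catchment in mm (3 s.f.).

Direct runoff: 0.0, 3.0, 14.0, 38.0, 57.0, 35.0, 21.0, 13.0, 0.0 m³/s; ΣQ_DR = 181.0 m³/s.
V = ΣQ_DR · Δt = 181.0 × 900 s = 1.629 × 10^5 m³.
Over A = 6.93 km², depth = V / A = 23.5 mm.

d ≈ 23.5 mm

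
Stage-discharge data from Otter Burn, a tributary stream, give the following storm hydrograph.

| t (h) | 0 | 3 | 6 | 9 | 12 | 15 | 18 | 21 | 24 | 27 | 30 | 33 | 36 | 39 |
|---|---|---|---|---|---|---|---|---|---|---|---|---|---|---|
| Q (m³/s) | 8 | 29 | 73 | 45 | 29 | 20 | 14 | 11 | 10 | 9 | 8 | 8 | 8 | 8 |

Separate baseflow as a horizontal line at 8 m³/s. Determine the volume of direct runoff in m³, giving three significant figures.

V ≈ 1.81 × 10^6 m³

Direct-runoff ordinates (Q − Q_b): 0.0, 21.0, 65.0, 37.0, 21.0, 12.0, 6.0, 3.0, 2.0, 1.0, 0.0, 0.0, 0.0, 0.0 m³/s.
ΣQ_DR = 168.0 m³/s.
With Δt = 3 h = 10800 s, V = ΣQ_DR · Δt = 168.0 × 10800 = 1.81 × 10^6 m³.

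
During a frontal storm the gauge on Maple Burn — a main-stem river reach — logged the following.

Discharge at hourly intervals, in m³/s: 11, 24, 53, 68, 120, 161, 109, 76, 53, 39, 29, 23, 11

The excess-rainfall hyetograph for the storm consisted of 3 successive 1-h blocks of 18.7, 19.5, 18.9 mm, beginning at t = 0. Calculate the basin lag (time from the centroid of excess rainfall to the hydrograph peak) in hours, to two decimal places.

t_L ≈ 3.50 h

Centroid of excess rainfall: t_c = Σ P_i·t̄_i / ΣP_i = 1.5035 h (block centres at 0.5, 1.5, 2.5 h).
Hydrograph peak occurs at t = 5 h, so basin lag t_L = 5 − 1.5035 = 3.50 h.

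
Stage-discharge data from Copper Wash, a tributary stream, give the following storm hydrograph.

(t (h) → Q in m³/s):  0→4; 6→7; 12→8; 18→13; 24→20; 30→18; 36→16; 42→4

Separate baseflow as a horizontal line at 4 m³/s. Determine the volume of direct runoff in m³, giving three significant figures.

V ≈ 1.25 × 10^6 m³

Direct-runoff ordinates (Q − Q_b): 0.0, 3.0, 4.0, 9.0, 16.0, 14.0, 12.0, 0.0 m³/s.
ΣQ_DR = 58.00 m³/s.
With Δt = 6 h = 21600 s, V = ΣQ_DR · Δt = 58.00 × 21600 = 1.25 × 10^6 m³.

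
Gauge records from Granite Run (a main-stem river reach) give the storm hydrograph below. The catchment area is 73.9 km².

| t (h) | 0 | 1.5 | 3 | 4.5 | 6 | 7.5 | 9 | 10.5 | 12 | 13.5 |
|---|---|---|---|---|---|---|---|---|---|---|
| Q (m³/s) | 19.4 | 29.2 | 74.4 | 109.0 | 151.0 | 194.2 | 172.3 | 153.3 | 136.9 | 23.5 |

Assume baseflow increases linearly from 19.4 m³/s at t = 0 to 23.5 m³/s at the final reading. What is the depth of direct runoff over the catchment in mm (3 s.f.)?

Direct runoff: 0.00, 9.34, 54.09, 88.23, 129.78, 172.52, 150.17, 130.71, 113.86, 0.00 m³/s; ΣQ_DR = 848.7 m³/s.
V = ΣQ_DR · Δt = 848.7 × 5400 s = 4.583 × 10^6 m³.
Over A = 73.9 km², depth = V / A = 62.0 mm.

d ≈ 62.0 mm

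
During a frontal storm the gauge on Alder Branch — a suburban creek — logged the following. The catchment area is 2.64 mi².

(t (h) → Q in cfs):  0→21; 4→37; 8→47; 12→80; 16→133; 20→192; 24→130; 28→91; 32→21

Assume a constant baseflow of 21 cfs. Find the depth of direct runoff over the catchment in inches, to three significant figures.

Direct runoff: 0.0, 16.0, 26.0, 59.0, 112.0, 171.0, 109.0, 70.0, 0.0 cfs; ΣQ_DR = 563.0 cfs.
V = ΣQ_DR · Δt = 563.0 × 14400 s = 8.107 × 10^6 ft³.
Over A = 2.64 mi², depth = V / A = 1.32 in.

d ≈ 1.32 in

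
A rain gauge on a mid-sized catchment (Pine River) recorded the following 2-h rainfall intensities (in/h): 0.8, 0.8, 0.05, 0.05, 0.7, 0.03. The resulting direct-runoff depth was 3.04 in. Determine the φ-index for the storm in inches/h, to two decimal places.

Only the 3 blocks with intensity above φ contribute runoff: 0.8, 0.8, 0.7 in/h.
Σ(I−φ)·Δt = d  ⇒  (0.8+0.8+0.7 − 3φ)·2 = 3.04
φ = (2.300 − 3.04/2) / 3 = 0.26 in/h.

φ ≈ 0.26 in/h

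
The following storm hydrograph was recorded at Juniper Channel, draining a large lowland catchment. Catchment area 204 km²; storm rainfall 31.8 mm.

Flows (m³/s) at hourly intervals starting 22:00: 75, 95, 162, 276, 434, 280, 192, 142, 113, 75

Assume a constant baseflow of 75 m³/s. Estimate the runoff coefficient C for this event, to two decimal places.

ΣQ_DR = 1094 m³/s; V = ΣQ_DR·Δt = 3.938 × 10^6 m³.
Runoff depth d = V / A = 19.31 mm.
C = d / P = 19.31 / 31.8 = 0.61.

C ≈ 0.61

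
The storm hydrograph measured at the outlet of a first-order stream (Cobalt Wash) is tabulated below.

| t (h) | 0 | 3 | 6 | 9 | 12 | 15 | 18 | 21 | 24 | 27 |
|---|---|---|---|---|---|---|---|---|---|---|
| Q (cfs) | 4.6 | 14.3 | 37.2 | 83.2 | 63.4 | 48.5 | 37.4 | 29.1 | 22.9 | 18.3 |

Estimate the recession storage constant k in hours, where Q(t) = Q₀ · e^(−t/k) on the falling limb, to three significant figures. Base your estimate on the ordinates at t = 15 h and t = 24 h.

k ≈ 12.0 h

On the falling limb, Q drops from 48.5 to 22.9 cfs between t = 15 h and t = 24 h (Δt = 9 h).
k = −Δt / ln(Q₂/Q₁) = −9 / ln(22.9/48.5) = 12.0 h.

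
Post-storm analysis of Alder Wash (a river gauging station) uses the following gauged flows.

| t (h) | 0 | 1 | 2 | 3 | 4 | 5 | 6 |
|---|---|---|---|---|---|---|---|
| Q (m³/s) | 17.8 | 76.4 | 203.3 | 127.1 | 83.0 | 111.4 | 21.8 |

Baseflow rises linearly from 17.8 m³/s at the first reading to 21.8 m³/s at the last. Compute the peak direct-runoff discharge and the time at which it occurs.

Subtracting baseflow gives direct-runoff ordinates: 0.00, 57.93, 184.17, 107.30, 62.53, 90.27, 0.00 m³/s.
The maximum is 184.17 m³/s, occurring at the reading for t = 2 h.

Q_p = 184.17 m³/s at t = 2 h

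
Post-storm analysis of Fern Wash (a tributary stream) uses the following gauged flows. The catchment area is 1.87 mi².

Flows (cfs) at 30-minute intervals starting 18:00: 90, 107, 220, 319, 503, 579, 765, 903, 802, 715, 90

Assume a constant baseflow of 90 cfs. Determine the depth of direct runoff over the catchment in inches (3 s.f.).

d ≈ 1.70 in

Direct runoff: 0.0, 17.0, 130.0, 229.0, 413.0, 489.0, 675.0, 813.0, 712.0, 625.0, 0.0 cfs; ΣQ_DR = 4103 cfs.
V = ΣQ_DR · Δt = 4103 × 1800 s = 7.385 × 10^6 ft³.
Over A = 1.87 mi², depth = V / A = 1.70 in.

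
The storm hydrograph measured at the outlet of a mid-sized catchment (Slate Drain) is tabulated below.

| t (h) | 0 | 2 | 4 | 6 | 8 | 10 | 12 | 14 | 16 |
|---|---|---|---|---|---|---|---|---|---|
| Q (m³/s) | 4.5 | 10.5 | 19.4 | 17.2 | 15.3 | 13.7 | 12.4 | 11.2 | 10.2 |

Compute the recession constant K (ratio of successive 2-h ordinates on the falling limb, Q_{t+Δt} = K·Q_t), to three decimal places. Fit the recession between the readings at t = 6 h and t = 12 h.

Using the recession-limb readings at t = 6 h and t = 12 h: Q falls from 17.2 to 12.4 m³/s over 3 intervals.
K = (Q₂/Q₁)^(1/3) = (12.4/17.2)^(1/3) = 0.897.

K ≈ 0.897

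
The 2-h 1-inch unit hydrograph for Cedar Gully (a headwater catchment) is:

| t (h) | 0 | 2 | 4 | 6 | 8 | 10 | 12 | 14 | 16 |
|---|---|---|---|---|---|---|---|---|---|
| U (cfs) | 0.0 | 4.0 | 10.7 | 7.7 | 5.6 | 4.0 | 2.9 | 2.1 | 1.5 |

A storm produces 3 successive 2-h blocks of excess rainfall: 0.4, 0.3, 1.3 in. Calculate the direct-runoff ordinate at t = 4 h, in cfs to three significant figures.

Q ≈ 5.48 cfs

By discrete convolution, Q_j = Σ (P_i / 1 in) · U_{j−i}.
At t = 4 h (j=2): Q = (0.4/1)·10.7 + (0.3/1)·4.0 + (1.3/1)·0.0 = 5.48 cfs.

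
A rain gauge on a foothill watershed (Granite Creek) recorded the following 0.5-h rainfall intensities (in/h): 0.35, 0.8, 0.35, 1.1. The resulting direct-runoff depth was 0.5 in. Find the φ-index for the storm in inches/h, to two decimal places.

Only the 2 blocks with intensity above φ contribute runoff: 0.8, 1.1 in/h.
Σ(I−φ)·Δt = d  ⇒  (0.8+1.1 − 2φ)·0.5 = 0.5
φ = (1.900 − 0.5/0.5) / 2 = 0.45 in/h.

φ ≈ 0.45 in/h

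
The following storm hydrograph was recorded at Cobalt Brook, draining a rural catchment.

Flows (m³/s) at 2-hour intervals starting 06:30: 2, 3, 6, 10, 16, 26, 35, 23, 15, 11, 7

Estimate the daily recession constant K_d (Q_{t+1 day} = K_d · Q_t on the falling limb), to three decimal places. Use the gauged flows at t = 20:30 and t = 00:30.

K_d ≈ 0.012

Between t = 20:30 and t = 00:30 the flow falls from 23 to 11 m³/s over 2×2 h = 4 h.
Per-interval ratio K = (11/23)^(1/2) = 0.6916; K_d = K^(24/2) = 0.012.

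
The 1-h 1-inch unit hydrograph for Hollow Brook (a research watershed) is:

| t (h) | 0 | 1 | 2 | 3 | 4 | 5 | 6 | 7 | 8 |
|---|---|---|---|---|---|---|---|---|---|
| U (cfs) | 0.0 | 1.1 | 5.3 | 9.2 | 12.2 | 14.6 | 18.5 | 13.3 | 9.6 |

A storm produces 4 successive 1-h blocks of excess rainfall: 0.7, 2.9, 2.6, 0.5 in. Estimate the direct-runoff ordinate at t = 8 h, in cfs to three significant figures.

Q ≈ 101 cfs

By discrete convolution, Q_j = Σ (P_i / 1 in) · U_{j−i}.
At t = 8 h (j=8): Q = (0.7/1)·9.6 + (2.9/1)·13.3 + (2.6/1)·18.5 + (0.5/1)·14.6 = 101 cfs.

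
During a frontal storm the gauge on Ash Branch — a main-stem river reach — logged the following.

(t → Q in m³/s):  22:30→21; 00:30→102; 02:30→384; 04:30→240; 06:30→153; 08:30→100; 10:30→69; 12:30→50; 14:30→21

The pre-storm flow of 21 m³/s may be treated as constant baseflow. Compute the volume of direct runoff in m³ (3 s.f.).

V ≈ 6.85 × 10^6 m³

Direct-runoff ordinates (Q − Q_b): 0.0, 81.0, 363.0, 219.0, 132.0, 79.0, 48.0, 29.0, 0.0 m³/s.
ΣQ_DR = 951.0 m³/s.
With Δt = 2 h = 7200 s, V = ΣQ_DR · Δt = 951.0 × 7200 = 6.85 × 10^6 m³.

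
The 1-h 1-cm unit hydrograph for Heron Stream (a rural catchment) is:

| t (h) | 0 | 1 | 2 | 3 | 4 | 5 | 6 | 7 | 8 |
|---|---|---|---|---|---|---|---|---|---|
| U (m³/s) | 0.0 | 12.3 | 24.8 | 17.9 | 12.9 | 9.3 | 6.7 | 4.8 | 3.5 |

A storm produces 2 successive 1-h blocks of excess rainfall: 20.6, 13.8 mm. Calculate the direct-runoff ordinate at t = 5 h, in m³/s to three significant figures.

Q ≈ 37.0 m³/s

By discrete convolution, Q_j = Σ (P_i / 10 mm) · U_{j−i}.
At t = 5 h (j=5): Q = (20.6/10)·9.3 + (13.8/10)·12.9 = 37.0 m³/s.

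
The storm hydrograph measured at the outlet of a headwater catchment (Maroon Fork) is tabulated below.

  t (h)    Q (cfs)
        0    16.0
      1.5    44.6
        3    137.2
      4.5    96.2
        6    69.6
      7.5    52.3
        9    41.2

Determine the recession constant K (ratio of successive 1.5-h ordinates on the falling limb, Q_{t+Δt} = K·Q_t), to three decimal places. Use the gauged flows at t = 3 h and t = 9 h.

K ≈ 0.740

Using the recession-limb readings at t = 3 h and t = 9 h: Q falls from 137.2 to 41.2 cfs over 4 intervals.
K = (Q₂/Q₁)^(1/4) = (41.2/137.2)^(1/4) = 0.740.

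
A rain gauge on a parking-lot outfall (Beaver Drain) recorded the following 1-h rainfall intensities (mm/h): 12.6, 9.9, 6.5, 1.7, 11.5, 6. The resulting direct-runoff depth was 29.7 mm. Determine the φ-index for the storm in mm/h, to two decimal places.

φ ≈ 3.36 mm/h

Only the 5 blocks with intensity above φ contribute runoff: 12.6, 9.9, 6.5, 11.5, 6 mm/h.
Σ(I−φ)·Δt = d  ⇒  (12.6+9.9+6.5+11.5+6 − 5φ)·1 = 29.7
φ = (46.50 − 29.7/1) / 5 = 3.36 mm/h.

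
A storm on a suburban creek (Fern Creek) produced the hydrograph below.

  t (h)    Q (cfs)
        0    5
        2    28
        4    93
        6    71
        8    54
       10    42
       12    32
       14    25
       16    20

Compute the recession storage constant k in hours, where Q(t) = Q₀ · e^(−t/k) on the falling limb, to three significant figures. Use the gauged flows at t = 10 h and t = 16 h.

On the falling limb, Q drops from 42 to 20 cfs between t = 10 h and t = 16 h (Δt = 6 h).
k = −Δt / ln(Q₂/Q₁) = −6 / ln(20/42) = 8.09 h.

k ≈ 8.09 h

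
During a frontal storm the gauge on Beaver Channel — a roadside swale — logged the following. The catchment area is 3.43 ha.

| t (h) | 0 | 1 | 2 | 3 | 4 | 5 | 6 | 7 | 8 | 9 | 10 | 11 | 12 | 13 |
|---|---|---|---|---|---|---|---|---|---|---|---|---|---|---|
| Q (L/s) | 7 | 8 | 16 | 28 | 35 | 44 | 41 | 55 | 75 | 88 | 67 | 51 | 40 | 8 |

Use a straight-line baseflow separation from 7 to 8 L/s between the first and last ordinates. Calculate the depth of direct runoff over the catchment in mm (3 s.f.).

Direct runoff: 0.00, 0.92, 8.85, 20.77, 27.69, 36.62, 33.54, 47.46, 67.38, 80.31, 59.23, 43.15, 32.08, 0.00 L/s; ΣQ_DR = 458.0 L/s.
V = ΣQ_DR · Δt = 458.0 × 3600 s = 1.649 × 10^6 L.
Over A = 3.43 ha, depth = V / A = 48.1 mm.

d ≈ 48.1 mm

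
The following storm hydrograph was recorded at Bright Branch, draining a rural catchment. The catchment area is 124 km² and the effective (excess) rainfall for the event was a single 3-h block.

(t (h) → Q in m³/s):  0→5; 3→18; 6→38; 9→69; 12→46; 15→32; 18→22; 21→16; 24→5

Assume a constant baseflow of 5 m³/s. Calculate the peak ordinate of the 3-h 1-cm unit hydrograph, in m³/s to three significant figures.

Direct runoff: 0.0, 13.0, 33.0, 64.0, 41.0, 27.0, 17.0, 11.0, 0.0 m³/s; ΣQ_DR = 206.0 m³/s, peak = 64.0 m³/s.
Runoff depth d = ΣQ_DR·Δt / A = 206.0 × 10800 / (124 km²) = 17.94 mm.
The 1-cm UH is the DRH scaled by (10 mm)/d, so U_p = 64.0 × 10/17.94 = 35.7 m³/s.

U_p ≈ 35.7 m³/s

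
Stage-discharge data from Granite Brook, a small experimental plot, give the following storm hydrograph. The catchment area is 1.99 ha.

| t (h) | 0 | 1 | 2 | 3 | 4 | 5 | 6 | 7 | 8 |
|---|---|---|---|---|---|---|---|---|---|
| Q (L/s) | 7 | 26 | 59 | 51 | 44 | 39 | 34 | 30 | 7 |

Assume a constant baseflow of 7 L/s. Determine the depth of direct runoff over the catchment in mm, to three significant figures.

d ≈ 42.3 mm

Direct runoff: 0.0, 19.0, 52.0, 44.0, 37.0, 32.0, 27.0, 23.0, 0.0 L/s; ΣQ_DR = 234.0 L/s.
V = ΣQ_DR · Δt = 234.0 × 3600 s = 8.424 × 10^5 L.
Over A = 1.99 ha, depth = V / A = 42.3 mm.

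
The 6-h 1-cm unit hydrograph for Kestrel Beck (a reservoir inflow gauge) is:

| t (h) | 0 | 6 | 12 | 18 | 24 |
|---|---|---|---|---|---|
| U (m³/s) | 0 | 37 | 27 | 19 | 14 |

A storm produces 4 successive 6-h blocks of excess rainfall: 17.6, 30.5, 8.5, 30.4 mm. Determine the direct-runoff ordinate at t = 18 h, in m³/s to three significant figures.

Q ≈ 147 m³/s

By discrete convolution, Q_j = Σ (P_i / 10 mm) · U_{j−i}.
At t = 18 h (j=3): Q = (17.6/10)·19 + (30.5/10)·27 + (8.5/10)·37 + (30.4/10)·0 = 147 m³/s.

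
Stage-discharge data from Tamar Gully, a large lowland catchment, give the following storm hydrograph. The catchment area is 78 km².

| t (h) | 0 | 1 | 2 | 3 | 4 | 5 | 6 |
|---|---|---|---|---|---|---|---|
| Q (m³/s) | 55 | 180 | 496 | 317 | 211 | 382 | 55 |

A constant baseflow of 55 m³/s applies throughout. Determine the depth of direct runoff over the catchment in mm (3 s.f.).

d ≈ 60.5 mm

Direct runoff: 0.0, 125.0, 441.0, 262.0, 156.0, 327.0, 0.0 m³/s; ΣQ_DR = 1311 m³/s.
V = ΣQ_DR · Δt = 1311 × 3600 s = 4.720 × 10^6 m³.
Over A = 78 km², depth = V / A = 60.5 mm.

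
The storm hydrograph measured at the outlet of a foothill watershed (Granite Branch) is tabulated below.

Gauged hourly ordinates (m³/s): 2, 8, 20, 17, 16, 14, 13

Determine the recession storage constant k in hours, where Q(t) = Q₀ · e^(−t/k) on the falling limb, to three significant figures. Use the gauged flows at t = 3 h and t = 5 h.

On the falling limb, Q drops from 17 to 14 m³/s between t = 3 h and t = 5 h (Δt = 2 h).
k = −Δt / ln(Q₂/Q₁) = −2 / ln(14/17) = 10.3 h.

k ≈ 10.3 h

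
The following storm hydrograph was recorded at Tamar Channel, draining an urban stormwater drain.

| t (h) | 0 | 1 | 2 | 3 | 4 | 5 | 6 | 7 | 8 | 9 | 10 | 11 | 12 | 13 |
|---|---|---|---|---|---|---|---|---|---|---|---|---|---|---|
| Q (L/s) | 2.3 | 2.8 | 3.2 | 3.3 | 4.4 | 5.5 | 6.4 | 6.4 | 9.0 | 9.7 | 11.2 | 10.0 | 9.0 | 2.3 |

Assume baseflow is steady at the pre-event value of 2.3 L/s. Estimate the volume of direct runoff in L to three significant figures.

V ≈ 1.92 × 10^5 L

Direct-runoff ordinates (Q − Q_b): 0.0, 0.5, 0.9, 1.0, 2.1, 3.2, 4.1, 4.1, 6.7, 7.4, 8.9, 7.7, 6.7, 0.0 L/s.
ΣQ_DR = 53.30 L/s.
With Δt = 1 h = 3600 s, V = ΣQ_DR · Δt = 53.30 × 3600 = 1.92 × 10^5 L.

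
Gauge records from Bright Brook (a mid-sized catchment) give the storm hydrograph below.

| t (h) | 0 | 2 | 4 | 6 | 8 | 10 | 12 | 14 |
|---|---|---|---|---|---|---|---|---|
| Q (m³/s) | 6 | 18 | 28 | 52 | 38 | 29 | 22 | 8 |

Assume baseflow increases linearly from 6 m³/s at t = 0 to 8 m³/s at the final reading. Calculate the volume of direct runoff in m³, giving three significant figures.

V ≈ 1.04 × 10^6 m³

Direct-runoff ordinates (Q − Q_b): 0.00, 11.71, 21.43, 45.14, 30.86, 21.57, 14.29, 0.00 m³/s.
ΣQ_DR = 145.0 m³/s.
With Δt = 2 h = 7200 s, V = ΣQ_DR · Δt = 145.0 × 7200 = 1.04 × 10^6 m³.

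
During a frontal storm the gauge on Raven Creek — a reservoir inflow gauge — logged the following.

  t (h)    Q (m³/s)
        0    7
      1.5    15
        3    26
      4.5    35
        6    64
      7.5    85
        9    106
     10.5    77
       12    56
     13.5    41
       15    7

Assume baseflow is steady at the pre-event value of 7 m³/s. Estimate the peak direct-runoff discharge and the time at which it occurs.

Q_p = 99.0 m³/s at t = 9 h

Subtracting baseflow gives direct-runoff ordinates: 0.0, 8.0, 19.0, 28.0, 57.0, 78.0, 99.0, 70.0, 49.0, 34.0, 0.0 m³/s.
The maximum is 99.0 m³/s, occurring at the reading for t = 9 h.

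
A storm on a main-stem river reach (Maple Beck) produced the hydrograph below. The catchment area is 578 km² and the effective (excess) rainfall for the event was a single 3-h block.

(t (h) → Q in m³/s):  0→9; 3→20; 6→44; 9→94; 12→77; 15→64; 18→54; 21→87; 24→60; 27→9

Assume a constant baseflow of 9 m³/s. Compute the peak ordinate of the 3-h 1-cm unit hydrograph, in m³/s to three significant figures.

Direct runoff: 0.0, 11.0, 35.0, 85.0, 68.0, 55.0, 45.0, 78.0, 51.0, 0.0 m³/s; ΣQ_DR = 428.0 m³/s, peak = 85.0 m³/s.
Runoff depth d = ΣQ_DR·Δt / A = 428.0 × 10800 / (578 km²) = 7.997 mm.
The 1-cm UH is the DRH scaled by (10 mm)/d, so U_p = 85.0 × 10/7.997 = 106 m³/s.

U_p ≈ 106 m³/s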